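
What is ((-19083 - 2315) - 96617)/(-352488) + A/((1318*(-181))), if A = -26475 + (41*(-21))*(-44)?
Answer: 12065943389/42044416152 ≈ 0.28698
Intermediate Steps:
A = 11409 (A = -26475 - 861*(-44) = -26475 + 37884 = 11409)
((-19083 - 2315) - 96617)/(-352488) + A/((1318*(-181))) = ((-19083 - 2315) - 96617)/(-352488) + 11409/((1318*(-181))) = (-21398 - 96617)*(-1/352488) + 11409/(-238558) = -118015*(-1/352488) + 11409*(-1/238558) = 118015/352488 - 11409/238558 = 12065943389/42044416152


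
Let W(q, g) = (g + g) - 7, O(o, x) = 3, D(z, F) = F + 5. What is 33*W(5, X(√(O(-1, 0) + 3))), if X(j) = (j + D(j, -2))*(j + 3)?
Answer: 759 + 396*√6 ≈ 1729.0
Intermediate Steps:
D(z, F) = 5 + F
X(j) = (3 + j)² (X(j) = (j + (5 - 2))*(j + 3) = (j + 3)*(3 + j) = (3 + j)*(3 + j) = (3 + j)²)
W(q, g) = -7 + 2*g (W(q, g) = 2*g - 7 = -7 + 2*g)
33*W(5, X(√(O(-1, 0) + 3))) = 33*(-7 + 2*(9 + (√(3 + 3))² + 6*√(3 + 3))) = 33*(-7 + 2*(9 + (√6)² + 6*√6)) = 33*(-7 + 2*(9 + 6 + 6*√6)) = 33*(-7 + 2*(15 + 6*√6)) = 33*(-7 + (30 + 12*√6)) = 33*(23 + 12*√6) = 759 + 396*√6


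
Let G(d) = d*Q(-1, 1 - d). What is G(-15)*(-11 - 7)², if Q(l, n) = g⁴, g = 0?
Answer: 0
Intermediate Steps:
Q(l, n) = 0 (Q(l, n) = 0⁴ = 0)
G(d) = 0 (G(d) = d*0 = 0)
G(-15)*(-11 - 7)² = 0*(-11 - 7)² = 0*(-18)² = 0*324 = 0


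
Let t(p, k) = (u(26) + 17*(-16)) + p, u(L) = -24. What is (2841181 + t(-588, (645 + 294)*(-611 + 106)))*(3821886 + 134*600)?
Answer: 11083651218942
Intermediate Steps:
t(p, k) = -296 + p (t(p, k) = (-24 + 17*(-16)) + p = (-24 - 272) + p = -296 + p)
(2841181 + t(-588, (645 + 294)*(-611 + 106)))*(3821886 + 134*600) = (2841181 + (-296 - 588))*(3821886 + 134*600) = (2841181 - 884)*(3821886 + 80400) = 2840297*3902286 = 11083651218942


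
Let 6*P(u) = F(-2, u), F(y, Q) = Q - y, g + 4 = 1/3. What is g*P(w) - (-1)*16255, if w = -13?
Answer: 292711/18 ≈ 16262.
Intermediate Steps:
g = -11/3 (g = -4 + 1/3 = -11/3 ≈ -3.6667)
P(u) = 1/3 + u/6 (P(u) = (u - 1*(-2))/6 = (u + 2)/6 = (2 + u)/6 = 1/3 + u/6)
g*P(w) - (-1)*16255 = -11*(1/3 + (1/6)*(-13))/3 - (-1)*16255 = -11*(1/3 - 13/6)/3 - 1*(-16255) = -11/3*(-11/6) + 16255 = 121/18 + 16255 = 292711/18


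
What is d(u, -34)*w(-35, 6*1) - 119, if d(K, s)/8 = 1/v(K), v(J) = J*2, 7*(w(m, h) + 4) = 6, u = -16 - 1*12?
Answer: -5809/49 ≈ -118.55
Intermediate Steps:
u = -28 (u = -16 - 12 = -28)
w(m, h) = -22/7 (w(m, h) = -4 + (⅐)*6 = -4 + 6/7 = -22/7)
v(J) = 2*J
d(K, s) = 4/K (d(K, s) = 8/((2*K)) = 8*(1/(2*K)) = 4/K)
d(u, -34)*w(-35, 6*1) - 119 = (4/(-28))*(-22/7) - 119 = (4*(-1/28))*(-22/7) - 119 = -⅐*(-22/7) - 119 = 22/49 - 119 = -5809/49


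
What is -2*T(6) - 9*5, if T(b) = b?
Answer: -57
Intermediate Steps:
-2*T(6) - 9*5 = -2*6 - 9*5 = -12 - 45 = -57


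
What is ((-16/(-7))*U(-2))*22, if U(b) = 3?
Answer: 1056/7 ≈ 150.86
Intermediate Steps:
((-16/(-7))*U(-2))*22 = (-16/(-7)*3)*22 = (-16*(-⅐)*3)*22 = ((16/7)*3)*22 = (48/7)*22 = 1056/7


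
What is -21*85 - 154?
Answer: -1939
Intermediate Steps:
-21*85 - 154 = -1785 - 154 = -1939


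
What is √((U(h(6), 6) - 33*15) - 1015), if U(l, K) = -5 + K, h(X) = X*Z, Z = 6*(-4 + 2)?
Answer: I*√1509 ≈ 38.846*I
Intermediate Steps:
Z = -12 (Z = 6*(-2) = -12)
h(X) = -12*X (h(X) = X*(-12) = -12*X)
√((U(h(6), 6) - 33*15) - 1015) = √(((-5 + 6) - 33*15) - 1015) = √((1 - 495) - 1015) = √(-494 - 1015) = √(-1509) = I*√1509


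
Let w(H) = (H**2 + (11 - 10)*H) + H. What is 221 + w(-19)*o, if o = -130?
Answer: -41769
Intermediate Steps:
w(H) = H**2 + 2*H (w(H) = (H**2 + 1*H) + H = (H**2 + H) + H = (H + H**2) + H = H**2 + 2*H)
221 + w(-19)*o = 221 - 19*(2 - 19)*(-130) = 221 - 19*(-17)*(-130) = 221 + 323*(-130) = 221 - 41990 = -41769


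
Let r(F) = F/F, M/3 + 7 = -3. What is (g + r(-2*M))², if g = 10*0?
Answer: 1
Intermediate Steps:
M = -30 (M = -21 + 3*(-3) = -21 - 9 = -30)
r(F) = 1
g = 0
(g + r(-2*M))² = (0 + 1)² = 1² = 1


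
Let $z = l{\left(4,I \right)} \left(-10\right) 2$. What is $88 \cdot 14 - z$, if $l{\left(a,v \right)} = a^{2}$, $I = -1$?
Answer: $1552$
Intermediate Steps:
$z = -320$ ($z = 4^{2} \left(-10\right) 2 = 16 \left(-10\right) 2 = \left(-160\right) 2 = -320$)
$88 \cdot 14 - z = 88 \cdot 14 - -320 = 1232 + 320 = 1552$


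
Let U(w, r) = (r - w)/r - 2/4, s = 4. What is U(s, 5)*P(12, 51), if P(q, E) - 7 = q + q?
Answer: -93/10 ≈ -9.3000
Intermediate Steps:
U(w, r) = -1/2 + (r - w)/r (U(w, r) = (r - w)/r - 2*1/4 = (r - w)/r - 1/2 = -1/2 + (r - w)/r)
P(q, E) = 7 + 2*q (P(q, E) = 7 + (q + q) = 7 + 2*q)
U(s, 5)*P(12, 51) = (((1/2)*5 - 1*4)/5)*(7 + 2*12) = ((5/2 - 4)/5)*(7 + 24) = ((1/5)*(-3/2))*31 = -3/10*31 = -93/10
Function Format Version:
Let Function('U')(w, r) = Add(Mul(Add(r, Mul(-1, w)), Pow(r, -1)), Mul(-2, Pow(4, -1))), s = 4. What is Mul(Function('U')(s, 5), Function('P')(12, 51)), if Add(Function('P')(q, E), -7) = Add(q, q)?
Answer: Rational(-93, 10) ≈ -9.3000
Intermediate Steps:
Function('U')(w, r) = Add(Rational(-1, 2), Mul(Pow(r, -1), Add(r, Mul(-1, w)))) (Function('U')(w, r) = Add(Mul(Pow(r, -1), Add(r, Mul(-1, w))), Mul(-2, Rational(1, 4))) = Add(Mul(Pow(r, -1), Add(r, Mul(-1, w))), Rational(-1, 2)) = Add(Rational(-1, 2), Mul(Pow(r, -1), Add(r, Mul(-1, w)))))
Function('P')(q, E) = Add(7, Mul(2, q)) (Function('P')(q, E) = Add(7, Add(q, q)) = Add(7, Mul(2, q)))
Mul(Function('U')(s, 5), Function('P')(12, 51)) = Mul(Mul(Pow(5, -1), Add(Mul(Rational(1, 2), 5), Mul(-1, 4))), Add(7, Mul(2, 12))) = Mul(Mul(Rational(1, 5), Add(Rational(5, 2), -4)), Add(7, 24)) = Mul(Mul(Rational(1, 5), Rational(-3, 2)), 31) = Mul(Rational(-3, 10), 31) = Rational(-93, 10)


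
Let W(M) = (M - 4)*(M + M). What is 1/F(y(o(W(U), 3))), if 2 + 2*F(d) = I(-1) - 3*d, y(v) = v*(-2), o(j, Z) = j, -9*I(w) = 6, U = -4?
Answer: 3/572 ≈ 0.0052448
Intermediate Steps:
I(w) = -2/3 (I(w) = -1/9*6 = -2/3)
W(M) = 2*M*(-4 + M) (W(M) = (-4 + M)*(2*M) = 2*M*(-4 + M))
y(v) = -2*v
F(d) = -4/3 - 3*d/2 (F(d) = -1 + (-2/3 - 3*d)/2 = -1 + (-1/3 - 3*d/2) = -4/3 - 3*d/2)
1/F(y(o(W(U), 3))) = 1/(-4/3 - (-3)*2*(-4)*(-4 - 4)) = 1/(-4/3 - (-3)*2*(-4)*(-8)) = 1/(-4/3 - (-3)*64) = 1/(-4/3 - 3/2*(-128)) = 1/(-4/3 + 192) = 1/(572/3) = 3/572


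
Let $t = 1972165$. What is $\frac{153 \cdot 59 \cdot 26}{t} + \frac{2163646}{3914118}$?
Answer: $\frac{199450701401}{296895635595} \approx 0.67179$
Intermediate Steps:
$\frac{153 \cdot 59 \cdot 26}{t} + \frac{2163646}{3914118} = \frac{153 \cdot 59 \cdot 26}{1972165} + \frac{2163646}{3914118} = 9027 \cdot 26 \cdot \frac{1}{1972165} + 2163646 \cdot \frac{1}{3914118} = 234702 \cdot \frac{1}{1972165} + \frac{1081823}{1957059} = \frac{18054}{151705} + \frac{1081823}{1957059} = \frac{199450701401}{296895635595}$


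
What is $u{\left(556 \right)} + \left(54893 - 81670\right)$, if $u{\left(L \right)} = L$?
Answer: $-26221$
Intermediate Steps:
$u{\left(556 \right)} + \left(54893 - 81670\right) = 556 + \left(54893 - 81670\right) = 556 - 26777 = -26221$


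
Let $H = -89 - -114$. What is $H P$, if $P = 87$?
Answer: $2175$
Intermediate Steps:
$H = 25$ ($H = -89 + 114 = 25$)
$H P = 25 \cdot 87 = 2175$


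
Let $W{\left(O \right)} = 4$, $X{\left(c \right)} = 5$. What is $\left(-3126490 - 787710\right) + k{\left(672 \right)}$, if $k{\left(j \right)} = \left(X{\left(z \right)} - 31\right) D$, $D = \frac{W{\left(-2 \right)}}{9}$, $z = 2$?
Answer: $- \frac{35227904}{9} \approx -3.9142 \cdot 10^{6}$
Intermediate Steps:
$D = \frac{4}{9} \approx 0.44444$
$k{\left(j \right)} = - \frac{104}{9}$ ($k{\left(j \right)} = \left(5 - 31\right) \frac{4}{9} = \left(-26\right) \frac{4}{9} = - \frac{104}{9}$)
$\left(-3126490 - 787710\right) + k{\left(672 \right)} = \left(-3126490 - 787710\right) - \frac{104}{9} = -3914200 - \frac{104}{9} = - \frac{35227904}{9}$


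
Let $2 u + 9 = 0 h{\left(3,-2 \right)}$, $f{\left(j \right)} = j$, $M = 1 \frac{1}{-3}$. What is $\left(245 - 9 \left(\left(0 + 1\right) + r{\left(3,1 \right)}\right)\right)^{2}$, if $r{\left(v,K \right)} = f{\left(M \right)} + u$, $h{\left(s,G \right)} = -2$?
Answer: $\frac{312481}{4} \approx 78120.0$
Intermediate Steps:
$M = - \frac{1}{3}$ ($M = 1 \left(- \frac{1}{3}\right) = - \frac{1}{3} \approx -0.33333$)
$u = - \frac{9}{2}$ ($u = - \frac{9}{2} + \frac{0 \left(-2\right)}{2} = - \frac{9}{2} + \frac{1}{2} \cdot 0 = - \frac{9}{2} + 0 = - \frac{9}{2} \approx -4.5$)
$r{\left(v,K \right)} = - \frac{29}{6}$ ($r{\left(v,K \right)} = - \frac{1}{3} - \frac{9}{2} = - \frac{29}{6}$)
$\left(245 - 9 \left(\left(0 + 1\right) + r{\left(3,1 \right)}\right)\right)^{2} = \left(245 - 9 \left(\left(0 + 1\right) - \frac{29}{6}\right)\right)^{2} = \left(245 - 9 \left(1 - \frac{29}{6}\right)\right)^{2} = \left(245 - - \frac{69}{2}\right)^{2} = \left(245 + \frac{69}{2}\right)^{2} = \left(\frac{559}{2}\right)^{2} = \frac{312481}{4}$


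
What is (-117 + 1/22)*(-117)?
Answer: 301041/22 ≈ 13684.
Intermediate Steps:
(-117 + 1/22)*(-117) = -2573/22*(-117) = 301041/22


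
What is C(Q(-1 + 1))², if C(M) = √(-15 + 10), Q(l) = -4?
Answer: -5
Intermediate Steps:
C(M) = I*√5 (C(M) = √(-5) = I*√5)
C(Q(-1 + 1))² = (I*√5)² = -5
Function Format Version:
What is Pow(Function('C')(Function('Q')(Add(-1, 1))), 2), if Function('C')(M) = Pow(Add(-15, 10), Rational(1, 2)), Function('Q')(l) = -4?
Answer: -5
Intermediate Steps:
Function('C')(M) = Mul(I, Pow(5, Rational(1, 2))) (Function('C')(M) = Pow(-5, Rational(1, 2)) = Mul(I, Pow(5, Rational(1, 2))))
Pow(Function('C')(Function('Q')(Add(-1, 1))), 2) = Pow(Mul(I, Pow(5, Rational(1, 2))), 2) = -5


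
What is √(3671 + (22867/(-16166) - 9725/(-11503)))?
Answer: √126924202484221401686/185957498 ≈ 60.584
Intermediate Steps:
√(3671 + (22867/(-16166) - 9725/(-11503))) = √(3671 + (22867*(-1/16166) - 9725*(-1/11503))) = √(3671 + (-22867/16166 + 9725/11503)) = √(3671 - 105824751/185957498) = √(682544150407/185957498) = √126924202484221401686/185957498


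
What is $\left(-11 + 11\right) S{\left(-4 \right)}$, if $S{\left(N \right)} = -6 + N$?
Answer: $0$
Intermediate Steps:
$\left(-11 + 11\right) S{\left(-4 \right)} = \left(-11 + 11\right) \left(-6 - 4\right) = 0 \left(-10\right) = 0$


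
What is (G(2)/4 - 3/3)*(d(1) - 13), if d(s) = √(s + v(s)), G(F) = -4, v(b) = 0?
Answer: 24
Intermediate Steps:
d(s) = √s (d(s) = √(s + 0) = √s)
(G(2)/4 - 3/3)*(d(1) - 13) = (-4/4 - 3/3)*(√1 - 13) = (-4*¼ - 3*⅓)*(1 - 13) = (-1 - 1)*(-12) = -2*(-12) = 24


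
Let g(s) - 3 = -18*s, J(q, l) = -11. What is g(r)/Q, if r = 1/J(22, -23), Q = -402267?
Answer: -17/1474979 ≈ -1.1526e-5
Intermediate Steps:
r = -1/11 (r = 1/(-11) = -1/11 ≈ -0.090909)
g(s) = 3 - 18*s
g(r)/Q = (3 - 18*(-1/11))/(-402267) = (3 + 18/11)*(-1/402267) = (51/11)*(-1/402267) = -17/1474979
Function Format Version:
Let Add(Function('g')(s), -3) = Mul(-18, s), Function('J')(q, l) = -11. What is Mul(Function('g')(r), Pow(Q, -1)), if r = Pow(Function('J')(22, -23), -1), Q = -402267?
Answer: Rational(-17, 1474979) ≈ -1.1526e-5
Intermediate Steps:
r = Rational(-1, 11) (r = Pow(-11, -1) = Rational(-1, 11) ≈ -0.090909)
Function('g')(s) = Add(3, Mul(-18, s))
Mul(Function('g')(r), Pow(Q, -1)) = Mul(Add(3, Mul(-18, Rational(-1, 11))), Pow(-402267, -1)) = Mul(Add(3, Rational(18, 11)), Rational(-1, 402267)) = Mul(Rational(51, 11), Rational(-1, 402267)) = Rational(-17, 1474979)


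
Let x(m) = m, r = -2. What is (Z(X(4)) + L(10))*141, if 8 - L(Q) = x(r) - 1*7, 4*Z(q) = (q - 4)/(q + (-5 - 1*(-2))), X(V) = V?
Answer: 2397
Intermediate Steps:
Z(q) = (-4 + q)/(4*(-3 + q)) (Z(q) = ((q - 4)/(q + (-5 - 1*(-2))))/4 = ((-4 + q)/(q + (-5 + 2)))/4 = ((-4 + q)/(q - 3))/4 = ((-4 + q)/(-3 + q))/4 = (-4 + q)/(4*(-3 + q)))
L(Q) = 17 (L(Q) = 8 - (-2 - 1*7) = 8 - (-2 - 7) = 8 - 1*(-9) = 8 + 9 = 17)
(Z(X(4)) + L(10))*141 = ((-4 + 4)/(4*(-3 + 4)) + 17)*141 = ((¼)*0/1 + 17)*141 = ((¼)*1*0 + 17)*141 = (0 + 17)*141 = 17*141 = 2397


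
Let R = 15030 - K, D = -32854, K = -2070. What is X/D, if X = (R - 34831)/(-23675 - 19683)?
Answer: -2533/203497676 ≈ -1.2447e-5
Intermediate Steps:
R = 17100 (R = 15030 - 1*(-2070) = 15030 + 2070 = 17100)
X = 2533/6194 (X = (17100 - 34831)/(-23675 - 19683) = -17731/(-43358) = -17731*(-1/43358) = 2533/6194 ≈ 0.40894)
X/D = (2533/6194)/(-32854) = (2533/6194)*(-1/32854) = -2533/203497676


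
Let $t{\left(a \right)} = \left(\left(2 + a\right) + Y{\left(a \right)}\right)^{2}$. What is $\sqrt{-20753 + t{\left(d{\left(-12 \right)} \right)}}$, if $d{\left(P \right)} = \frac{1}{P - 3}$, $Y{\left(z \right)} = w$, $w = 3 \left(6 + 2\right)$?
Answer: $\frac{2 i \sqrt{1129526}}{15} \approx 141.71 i$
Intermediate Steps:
$w = 24$ ($w = 3 \cdot 8 = 24$)
$Y{\left(z \right)} = 24$
$d{\left(P \right)} = \frac{1}{-3 + P}$
$t{\left(a \right)} = \left(26 + a\right)^{2}$ ($t{\left(a \right)} = \left(\left(2 + a\right) + 24\right)^{2} = \left(26 + a\right)^{2}$)
$\sqrt{-20753 + t{\left(d{\left(-12 \right)} \right)}} = \sqrt{-20753 + \left(26 + \frac{1}{-3 - 12}\right)^{2}} = \sqrt{-20753 + \left(26 + \frac{1}{-15}\right)^{2}} = \sqrt{-20753 + \left(26 - \frac{1}{15}\right)^{2}} = \sqrt{-20753 + \left(\frac{389}{15}\right)^{2}} = \sqrt{-20753 + \frac{151321}{225}} = \sqrt{- \frac{4518104}{225}} = \frac{2 i \sqrt{1129526}}{15}$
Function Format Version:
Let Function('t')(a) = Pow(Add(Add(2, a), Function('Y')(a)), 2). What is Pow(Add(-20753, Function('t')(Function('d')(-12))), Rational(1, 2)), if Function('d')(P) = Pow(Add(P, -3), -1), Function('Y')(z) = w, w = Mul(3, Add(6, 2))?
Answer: Mul(Rational(2, 15), I, Pow(1129526, Rational(1, 2))) ≈ Mul(141.71, I)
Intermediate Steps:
w = 24 (w = Mul(3, 8) = 24)
Function('Y')(z) = 24
Function('d')(P) = Pow(Add(-3, P), -1)
Function('t')(a) = Pow(Add(26, a), 2) (Function('t')(a) = Pow(Add(Add(2, a), 24), 2) = Pow(Add(26, a), 2))
Pow(Add(-20753, Function('t')(Function('d')(-12))), Rational(1, 2)) = Pow(Add(-20753, Pow(Add(26, Pow(Add(-3, -12), -1)), 2)), Rational(1, 2)) = Pow(Add(-20753, Pow(Add(26, Pow(-15, -1)), 2)), Rational(1, 2)) = Pow(Add(-20753, Pow(Add(26, Rational(-1, 15)), 2)), Rational(1, 2)) = Pow(Add(-20753, Pow(Rational(389, 15), 2)), Rational(1, 2)) = Pow(Add(-20753, Rational(151321, 225)), Rational(1, 2)) = Pow(Rational(-4518104, 225), Rational(1, 2)) = Mul(Rational(2, 15), I, Pow(1129526, Rational(1, 2)))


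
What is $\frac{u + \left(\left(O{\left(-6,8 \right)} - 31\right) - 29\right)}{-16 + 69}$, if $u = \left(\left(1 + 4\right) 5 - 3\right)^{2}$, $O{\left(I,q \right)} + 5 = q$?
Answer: $\frac{427}{53} \approx 8.0566$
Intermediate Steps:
$O{\left(I,q \right)} = -5 + q$
$u = 484$ ($u = \left(5 \cdot 5 - 3\right)^{2} = \left(25 - 3\right)^{2} = 22^{2} = 484$)
$\frac{u + \left(\left(O{\left(-6,8 \right)} - 31\right) - 29\right)}{-16 + 69} = \frac{484 + \left(\left(\left(-5 + 8\right) - 31\right) - 29\right)}{-16 + 69} = \frac{484 + \left(\left(3 - 31\right) - 29\right)}{53} = \frac{484 - 57}{53} = \frac{1}{53} \cdot 427 = \frac{427}{53}$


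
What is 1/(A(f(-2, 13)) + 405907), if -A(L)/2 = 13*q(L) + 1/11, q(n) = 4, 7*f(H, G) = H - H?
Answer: 11/4463831 ≈ 2.4643e-6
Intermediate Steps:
f(H, G) = 0 (f(H, G) = (H - H)/7 = (1/7)*0 = 0)
A(L) = -1146/11 (A(L) = -2*(13*4 + 1/11) = -2*(52 + 1/11) = -2*573/11 = -1146/11)
1/(A(f(-2, 13)) + 405907) = 1/(-1146/11 + 405907) = 1/(4463831/11) = 11/4463831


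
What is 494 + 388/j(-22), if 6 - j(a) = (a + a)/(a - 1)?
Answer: 27680/47 ≈ 588.94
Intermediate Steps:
j(a) = 6 - 2*a/(-1 + a) (j(a) = 6 - (a + a)/(a - 1) = 6 - 2*a/(-1 + a))
494 + 388/j(-22) = 494 + 388/((2*(-3 + 2*(-22))/(-1 - 22))) = 494 + 388/((2*(-3 - 44)/(-23))) = 494 + 388/((2*(-1/23)*(-47))) = 494 + 388/(94/23) = 494 + 388*(23/94) = 494 + 4462/47 = 27680/47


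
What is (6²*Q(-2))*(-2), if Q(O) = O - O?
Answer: 0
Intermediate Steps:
Q(O) = 0
(6²*Q(-2))*(-2) = (6²*0)*(-2) = (36*0)*(-2) = 0*(-2) = 0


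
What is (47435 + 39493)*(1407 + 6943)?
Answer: 725848800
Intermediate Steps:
(47435 + 39493)*(1407 + 6943) = 86928*8350 = 725848800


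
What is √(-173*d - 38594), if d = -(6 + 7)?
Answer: I*√36345 ≈ 190.64*I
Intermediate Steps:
d = -13 (d = -1*13 = -13)
√(-173*d - 38594) = √(-173*(-13) - 38594) = √(2249 - 38594) = √(-36345) = I*√36345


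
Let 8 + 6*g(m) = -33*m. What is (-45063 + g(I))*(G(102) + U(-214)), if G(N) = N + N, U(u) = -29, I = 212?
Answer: -24270925/3 ≈ -8.0903e+6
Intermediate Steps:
g(m) = -4/3 - 11*m/2 (g(m) = -4/3 + (-33*m)/6 = -4/3 - 11*m/2)
G(N) = 2*N
(-45063 + g(I))*(G(102) + U(-214)) = (-45063 + (-4/3 - 11/2*212))*(2*102 - 29) = (-45063 + (-4/3 - 1166))*(204 - 29) = (-45063 - 3502/3)*175 = -138691/3*175 = -24270925/3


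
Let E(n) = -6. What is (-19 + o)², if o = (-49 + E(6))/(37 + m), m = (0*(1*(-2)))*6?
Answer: 574564/1369 ≈ 419.70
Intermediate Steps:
m = 0 (m = (0*(-2))*6 = 0*6 = 0)
o = -55/37 (o = (-49 - 6)/(37 + 0) = -55/37 ≈ -1.4865)
(-19 + o)² = (-19 - 55/37)² = (-758/37)² = 574564/1369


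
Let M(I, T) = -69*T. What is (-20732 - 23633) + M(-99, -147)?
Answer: -34222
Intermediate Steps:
(-20732 - 23633) + M(-99, -147) = (-20732 - 23633) - 69*(-147) = -44365 + 10143 = -34222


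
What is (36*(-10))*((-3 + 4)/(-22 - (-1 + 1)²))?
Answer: 180/11 ≈ 16.364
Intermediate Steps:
(36*(-10))*((-3 + 4)/(-22 - (-1 + 1)²)) = -360/(-22 - 1*0²) = -360/(-22 - 1*0) = -360/(-22 + 0) = -360/(-22) = -360*(-1)/22 = -360*(-1/22) = 180/11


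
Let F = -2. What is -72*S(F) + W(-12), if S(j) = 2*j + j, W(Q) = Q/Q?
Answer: 433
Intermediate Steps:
W(Q) = 1
S(j) = 3*j
-72*S(F) + W(-12) = -216*(-2) + 1 = -72*(-6) + 1 = 432 + 1 = 433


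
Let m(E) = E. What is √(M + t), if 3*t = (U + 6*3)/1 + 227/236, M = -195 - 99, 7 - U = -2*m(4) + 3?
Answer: I*√35549565/354 ≈ 16.843*I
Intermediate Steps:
U = 12 (U = 7 - (-2*4 + 3) = 7 - (-8 + 3) = 7 - 1*(-5) = 7 + 5 = 12)
M = -294
t = 7307/708 (t = ((12 + 6*3)/1 + 227/236)/3 = ((12 + 18)*1 + 227*(1/236))/3 = (30*1 + 227/236)/3 = (30 + 227/236)/3 = (⅓)*(7307/236) = 7307/708 ≈ 10.321)
√(M + t) = √(-294 + 7307/708) = √(-200845/708) = I*√35549565/354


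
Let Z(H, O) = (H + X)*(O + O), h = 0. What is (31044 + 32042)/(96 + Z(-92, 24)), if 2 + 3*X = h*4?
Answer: -31543/2176 ≈ -14.496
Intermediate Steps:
X = -⅔ (X = -⅔ + (0*4)/3 = -⅔ + (⅓)*0 = -⅔ + 0 = -⅔ ≈ -0.66667)
Z(H, O) = 2*O*(-⅔ + H) (Z(H, O) = (H - ⅔)*(O + O) = (-⅔ + H)*(2*O) = 2*O*(-⅔ + H))
(31044 + 32042)/(96 + Z(-92, 24)) = (31044 + 32042)/(96 + (⅔)*24*(-2 + 3*(-92))) = 63086/(96 + (⅔)*24*(-2 - 276)) = 63086/(96 + (⅔)*24*(-278)) = 63086/(96 - 4448) = 63086/(-4352) = 63086*(-1/4352) = -31543/2176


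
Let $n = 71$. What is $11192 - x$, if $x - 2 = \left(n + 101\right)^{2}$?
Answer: $-18394$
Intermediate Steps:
$x = 29586$ ($x = 2 + \left(71 + 101\right)^{2} = 2 + 172^{2} = 2 + 29584 = 29586$)
$11192 - x = 11192 - 29586 = -18394$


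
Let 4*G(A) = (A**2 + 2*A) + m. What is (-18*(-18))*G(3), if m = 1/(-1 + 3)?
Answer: 2511/2 ≈ 1255.5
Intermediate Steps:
m = 1/2 ≈ 0.50000
G(A) = 1/8 + A/2 + A**2/4 (G(A) = ((A**2 + 2*A) + 1/2)/4 = (1/2 + A**2 + 2*A)/4 = 1/8 + A/2 + A**2/4)
(-18*(-18))*G(3) = (-18*(-18))*(1/8 + (1/2)*3 + (1/4)*3**2) = 324*(1/8 + 3/2 + (1/4)*9) = 324*(1/8 + 3/2 + 9/4) = 324*(31/8) = 2511/2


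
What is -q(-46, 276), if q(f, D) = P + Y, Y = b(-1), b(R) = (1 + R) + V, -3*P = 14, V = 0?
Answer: 14/3 ≈ 4.6667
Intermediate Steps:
P = -14/3 (P = -⅓*14 = -14/3 ≈ -4.6667)
b(R) = 1 + R (b(R) = (1 + R) + 0 = 1 + R)
Y = 0 (Y = 1 - 1 = 0)
q(f, D) = -14/3 (q(f, D) = -14/3 + 0 = -14/3)
-q(-46, 276) = -1*(-14/3) = 14/3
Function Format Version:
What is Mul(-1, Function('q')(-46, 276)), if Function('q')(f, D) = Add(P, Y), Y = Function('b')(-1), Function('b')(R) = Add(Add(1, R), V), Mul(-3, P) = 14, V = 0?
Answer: Rational(14, 3) ≈ 4.6667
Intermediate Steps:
P = Rational(-14, 3) (P = Mul(Rational(-1, 3), 14) = Rational(-14, 3) ≈ -4.6667)
Function('b')(R) = Add(1, R) (Function('b')(R) = Add(Add(1, R), 0) = Add(1, R))
Y = 0 (Y = Add(1, -1) = 0)
Function('q')(f, D) = Rational(-14, 3) (Function('q')(f, D) = Add(Rational(-14, 3), 0) = Rational(-14, 3))
Mul(-1, Function('q')(-46, 276)) = Mul(-1, Rational(-14, 3)) = Rational(14, 3)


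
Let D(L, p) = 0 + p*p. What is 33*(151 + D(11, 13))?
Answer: 10560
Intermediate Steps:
D(L, p) = p² (D(L, p) = 0 + p² = p²)
33*(151 + D(11, 13)) = 33*(151 + 13²) = 33*(151 + 169) = 33*320 = 10560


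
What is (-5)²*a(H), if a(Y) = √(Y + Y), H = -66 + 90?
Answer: 100*√3 ≈ 173.21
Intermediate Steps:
H = 24
a(Y) = √2*√Y (a(Y) = √(2*Y) = √2*√Y)
(-5)²*a(H) = (-5)²*(√2*√24) = 25*(√2*(2*√6)) = 25*(4*√3) = 100*√3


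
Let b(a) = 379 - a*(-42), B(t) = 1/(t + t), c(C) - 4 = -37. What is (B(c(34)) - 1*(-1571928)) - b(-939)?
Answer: 106325141/66 ≈ 1.6110e+6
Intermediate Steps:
c(C) = -33 (c(C) = 4 - 37 = -33)
B(t) = 1/(2*t)
b(a) = 379 + 42*a (b(a) = 379 - (-42)*a = 379 + 42*a)
(B(c(34)) - 1*(-1571928)) - b(-939) = ((½)/(-33) - 1*(-1571928)) - (379 + 42*(-939)) = ((½)*(-1/33) + 1571928) - (379 - 39438) = (-1/66 + 1571928) - 1*(-39059) = 103747247/66 + 39059 = 106325141/66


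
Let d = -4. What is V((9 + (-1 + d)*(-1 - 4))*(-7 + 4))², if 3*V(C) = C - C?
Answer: 0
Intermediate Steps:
V(C) = 0 (V(C) = (C - C)/3 = (⅓)*0 = 0)
V((9 + (-1 + d)*(-1 - 4))*(-7 + 4))² = 0² = 0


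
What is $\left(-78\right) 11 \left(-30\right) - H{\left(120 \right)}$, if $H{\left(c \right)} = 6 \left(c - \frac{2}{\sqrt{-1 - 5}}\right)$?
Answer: $25020 - 2 i \sqrt{6} \approx 25020.0 - 4.899 i$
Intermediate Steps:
$H{\left(c \right)} = 6 c + 2 i \sqrt{6}$ ($H{\left(c \right)} = 6 \left(c - \frac{2}{\sqrt{-6}}\right) = 6 \left(c - \frac{2}{i \sqrt{6}}\right) = 6 \left(c - 2 \left(- \frac{i \sqrt{6}}{6}\right)\right) = 6 \left(c + \frac{i \sqrt{6}}{3}\right) = 6 c + 2 i \sqrt{6}$)
$\left(-78\right) 11 \left(-30\right) - H{\left(120 \right)} = \left(-78\right) 11 \left(-30\right) - \left(6 \cdot 120 + 2 i \sqrt{6}\right) = \left(-858\right) \left(-30\right) - \left(720 + 2 i \sqrt{6}\right) = 25740 - \left(720 + 2 i \sqrt{6}\right) = 25020 - 2 i \sqrt{6}$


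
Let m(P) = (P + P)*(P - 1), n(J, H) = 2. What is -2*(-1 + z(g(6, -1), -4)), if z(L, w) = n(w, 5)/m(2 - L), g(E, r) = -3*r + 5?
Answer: 41/21 ≈ 1.9524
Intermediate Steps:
g(E, r) = 5 - 3*r
m(P) = 2*P*(-1 + P) (m(P) = (2*P)*(-1 + P) = 2*P*(-1 + P))
z(L, w) = 1/((1 - L)*(2 - L)) (z(L, w) = 2/((2*(2 - L)*(-1 + (2 - L)))) = 2/((2*(2 - L)*(1 - L))) = 2/((2*(1 - L)*(2 - L))) = 2*(1/(2*(1 - L)*(2 - L))) = 1/((1 - L)*(2 - L)))
-2*(-1 + z(g(6, -1), -4)) = -2*(-1 + 1/((-1 + (5 - 3*(-1)))*(-2 + (5 - 3*(-1))))) = -2*(-1 + 1/((-1 + (5 + 3))*(-2 + (5 + 3)))) = -2*(-1 + 1/((-1 + 8)*(-2 + 8))) = -2*(-1 + 1/(7*6)) = -2*(-1 + (⅐)*(⅙)) = -2*(-1 + 1/42) = -2*(-41/42) = 41/21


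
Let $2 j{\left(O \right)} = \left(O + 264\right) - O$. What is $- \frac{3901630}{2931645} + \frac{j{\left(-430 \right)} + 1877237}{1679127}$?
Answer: $- \frac{23278951889}{109391206087} \approx -0.2128$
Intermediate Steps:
$j{\left(O \right)} = 132$ ($j{\left(O \right)} = \frac{\left(O + 264\right) - O}{2} = \frac{\left(264 + O\right) - O}{2} = \frac{1}{2} \cdot 264 = 132$)
$- \frac{3901630}{2931645} + \frac{j{\left(-430 \right)} + 1877237}{1679127} = - \frac{3901630}{2931645} + \frac{132 + 1877237}{1679127} = \left(-3901630\right) \frac{1}{2931645} + 1877369 \cdot \frac{1}{1679127} = - \frac{780326}{586329} + \frac{1877369}{1679127} = - \frac{23278951889}{109391206087}$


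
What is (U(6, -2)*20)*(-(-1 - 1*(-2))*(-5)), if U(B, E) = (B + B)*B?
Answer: 7200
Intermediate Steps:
U(B, E) = 2*B² (U(B, E) = (2*B)*B = 2*B²)
(U(6, -2)*20)*(-(-1 - 1*(-2))*(-5)) = ((2*6²)*20)*(-(-1 - 1*(-2))*(-5)) = ((2*36)*20)*(-(-1 + 2)*(-5)) = (72*20)*(-1*1*(-5)) = 1440*(-1*(-5)) = 1440*5 = 7200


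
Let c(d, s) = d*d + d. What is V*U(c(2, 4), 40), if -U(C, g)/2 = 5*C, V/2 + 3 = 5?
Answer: -240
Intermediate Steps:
V = 4 (V = -6 + 2*5 = -6 + 10 = 4)
c(d, s) = d + d**2 (c(d, s) = d**2 + d = d + d**2)
U(C, g) = -10*C
V*U(c(2, 4), 40) = 4*(-20*(1 + 2)) = 4*(-20*3) = 4*(-10*6) = 4*(-60) = -240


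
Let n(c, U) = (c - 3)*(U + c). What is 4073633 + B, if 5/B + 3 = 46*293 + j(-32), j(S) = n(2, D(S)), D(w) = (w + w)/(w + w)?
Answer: 54879983781/13472 ≈ 4.0736e+6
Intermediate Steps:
D(w) = 1 (D(w) = (2*w)/((2*w)) = (2*w)*(1/(2*w)) = 1)
n(c, U) = (-3 + c)*(U + c)
j(S) = -3 (j(S) = 2**2 - 3*1 - 3*2 + 1*2 = 4 - 3 - 6 + 2 = -3)
B = 5/13472 (B = 5/(-3 + (46*293 - 3)) = 5/(-3 + (13478 - 3)) = 5/(-3 + 13475) = 5/13472 ≈ 0.00037114)
4073633 + B = 4073633 + 5/13472 = 54879983781/13472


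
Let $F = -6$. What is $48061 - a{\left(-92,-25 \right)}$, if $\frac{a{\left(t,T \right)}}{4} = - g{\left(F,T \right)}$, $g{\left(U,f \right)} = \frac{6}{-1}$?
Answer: $48037$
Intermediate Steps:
$g{\left(U,f \right)} = -6$ ($g{\left(U,f \right)} = 6 \left(-1\right) = -6$)
$a{\left(t,T \right)} = 24$ ($a{\left(t,T \right)} = 4 \left(\left(-1\right) \left(-6\right)\right) = 4 \cdot 6 = 24$)
$48061 - a{\left(-92,-25 \right)} = 48061 - 24 = 48037$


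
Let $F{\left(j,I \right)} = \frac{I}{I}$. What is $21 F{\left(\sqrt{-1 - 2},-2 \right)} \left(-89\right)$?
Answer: $-1869$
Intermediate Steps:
$F{\left(j,I \right)} = 1$
$21 F{\left(\sqrt{-1 - 2},-2 \right)} \left(-89\right) = 21 \cdot 1 \left(-89\right) = 21 \left(-89\right) = -1869$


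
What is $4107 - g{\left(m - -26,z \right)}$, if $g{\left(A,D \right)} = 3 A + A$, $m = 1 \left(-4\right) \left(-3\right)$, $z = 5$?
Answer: $3955$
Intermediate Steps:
$m = 12$ ($m = \left(-4\right) \left(-3\right) = 12$)
$g{\left(A,D \right)} = 4 A$
$4107 - g{\left(m - -26,z \right)} = 4107 - 4 \left(12 - -26\right) = 4107 - 4 \left(12 + 26\right) = 4107 - 4 \cdot 38 = 4107 - 152 = 3955$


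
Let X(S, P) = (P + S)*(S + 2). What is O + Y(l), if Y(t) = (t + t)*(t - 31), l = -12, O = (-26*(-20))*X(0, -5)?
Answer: -4168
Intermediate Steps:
X(S, P) = (2 + S)*(P + S) (X(S, P) = (P + S)*(2 + S) = (2 + S)*(P + S))
O = -5200 (O = (-26*(-20))*(0**2 + 2*(-5) + 2*0 - 5*0) = 520*(0 - 10 + 0 + 0) = 520*(-10) = -5200)
Y(t) = 2*t*(-31 + t) (Y(t) = (2*t)*(-31 + t) = 2*t*(-31 + t))
O + Y(l) = -5200 + 2*(-12)*(-31 - 12) = -5200 + 2*(-12)*(-43) = -5200 + 1032 = -4168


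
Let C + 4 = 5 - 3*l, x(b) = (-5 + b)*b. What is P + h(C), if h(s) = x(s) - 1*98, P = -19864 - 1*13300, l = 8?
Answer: -32618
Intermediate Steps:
P = -33164 (P = -19864 - 13300 = -33164)
x(b) = b*(-5 + b)
C = -23 (C = -4 + (5 - 3*8) = -4 + (5 - 24) = -4 - 19 = -23)
h(s) = -98 + s*(-5 + s) (h(s) = s*(-5 + s) - 1*98 = s*(-5 + s) - 98 = -98 + s*(-5 + s))
P + h(C) = -33164 + (-98 - 23*(-5 - 23)) = -33164 + (-98 - 23*(-28)) = -33164 + (-98 + 644) = -33164 + 546 = -32618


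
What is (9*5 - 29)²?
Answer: 256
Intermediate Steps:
(9*5 - 29)² = (45 - 29)² = 16² = 256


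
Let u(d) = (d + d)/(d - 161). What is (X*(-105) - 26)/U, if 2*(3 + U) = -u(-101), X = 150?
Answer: 4133312/887 ≈ 4659.9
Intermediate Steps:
u(d) = 2*d/(-161 + d) (u(d) = (2*d)/(-161 + d) = 2*d/(-161 + d))
U = -887/262 (U = -3 + (-2*(-101)/(-161 - 101))/2 = -3 + (-2*(-101)/(-262))/2 = -3 + (-2*(-101)*(-1)/262)/2 = -3 + (-1*101/131)/2 = -3 + (½)*(-101/131) = -3 - 101/262 = -887/262 ≈ -3.3855)
(X*(-105) - 26)/U = (150*(-105) - 26)/(-887/262) = (-15750 - 26)*(-262/887) = -15776*(-262/887) = 4133312/887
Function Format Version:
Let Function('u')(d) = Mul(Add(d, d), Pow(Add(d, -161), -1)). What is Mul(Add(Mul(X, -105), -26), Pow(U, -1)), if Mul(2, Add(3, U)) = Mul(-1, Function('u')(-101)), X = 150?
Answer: Rational(4133312, 887) ≈ 4659.9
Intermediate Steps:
Function('u')(d) = Mul(2, d, Pow(Add(-161, d), -1)) (Function('u')(d) = Mul(Mul(2, d), Pow(Add(-161, d), -1)) = Mul(2, d, Pow(Add(-161, d), -1)))
U = Rational(-887, 262) (U = Add(-3, Mul(Rational(1, 2), Mul(-1, Mul(2, -101, Pow(Add(-161, -101), -1))))) = Add(-3, Mul(Rational(1, 2), Mul(-1, Mul(2, -101, Pow(-262, -1))))) = Add(-3, Mul(Rational(1, 2), Mul(-1, Mul(2, -101, Rational(-1, 262))))) = Add(-3, Mul(Rational(1, 2), Mul(-1, Rational(101, 131)))) = Add(-3, Mul(Rational(1, 2), Rational(-101, 131))) = Add(-3, Rational(-101, 262)) = Rational(-887, 262) ≈ -3.3855)
Mul(Add(Mul(X, -105), -26), Pow(U, -1)) = Mul(Add(Mul(150, -105), -26), Pow(Rational(-887, 262), -1)) = Mul(Add(-15750, -26), Rational(-262, 887)) = Mul(-15776, Rational(-262, 887)) = Rational(4133312, 887)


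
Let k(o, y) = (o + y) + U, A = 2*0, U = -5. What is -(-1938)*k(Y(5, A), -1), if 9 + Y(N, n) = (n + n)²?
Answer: -29070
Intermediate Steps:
A = 0
Y(N, n) = -9 + 4*n² (Y(N, n) = -9 + (n + n)² = -9 + (2*n)² = -9 + 4*n²)
k(o, y) = -5 + o + y (k(o, y) = (o + y) - 5 = -5 + o + y)
-(-1938)*k(Y(5, A), -1) = -(-1938)*(-5 + (-9 + 4*0²) - 1) = -(-1938)*(-5 + (-9 + 4*0) - 1) = -(-1938)*(-5 + (-9 + 0) - 1) = -(-1938)*(-5 - 9 - 1) = -(-1938)*(-15) = -19*1530 = -29070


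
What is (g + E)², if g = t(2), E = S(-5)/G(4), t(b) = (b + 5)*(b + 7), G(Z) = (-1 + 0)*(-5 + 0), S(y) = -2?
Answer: 97969/25 ≈ 3918.8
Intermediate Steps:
G(Z) = 5 (G(Z) = -1*(-5) = 5)
t(b) = (5 + b)*(7 + b)
E = -⅖ (E = -2/5 = -2*⅕ = -⅖ ≈ -0.40000)
g = 63 (g = 35 + 2² + 12*2 = 35 + 4 + 24 = 63)
(g + E)² = (63 - ⅖)² = (313/5)² = 97969/25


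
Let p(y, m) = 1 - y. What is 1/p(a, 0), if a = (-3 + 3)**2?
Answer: 1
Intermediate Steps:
a = 0 (a = 0**2 = 0)
1/p(a, 0) = 1/(1 - 1*0) = 1/(1 + 0) = 1/1 = 1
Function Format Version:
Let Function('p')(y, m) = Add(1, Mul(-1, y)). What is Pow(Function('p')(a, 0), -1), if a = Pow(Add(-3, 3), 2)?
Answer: 1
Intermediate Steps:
a = 0 (a = Pow(0, 2) = 0)
Pow(Function('p')(a, 0), -1) = Pow(Add(1, Mul(-1, 0)), -1) = Pow(Add(1, 0), -1) = Pow(1, -1) = 1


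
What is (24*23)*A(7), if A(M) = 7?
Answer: 3864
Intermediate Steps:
(24*23)*A(7) = (24*23)*7 = 552*7 = 3864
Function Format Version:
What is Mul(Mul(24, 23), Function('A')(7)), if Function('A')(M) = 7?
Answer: 3864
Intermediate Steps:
Mul(Mul(24, 23), Function('A')(7)) = Mul(Mul(24, 23), 7) = Mul(552, 7) = 3864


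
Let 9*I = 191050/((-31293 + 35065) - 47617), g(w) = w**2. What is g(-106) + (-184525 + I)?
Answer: -13676179379/78921 ≈ -1.7329e+5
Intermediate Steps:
I = -38210/78921 (I = (191050/((-31293 + 35065) - 47617))/9 = (191050/(3772 - 47617))/9 = (191050/(-43845))/9 = (191050*(-1/43845))/9 = (1/9)*(-38210/8769) = -38210/78921 ≈ -0.48416)
g(-106) + (-184525 + I) = (-106)**2 + (-184525 - 38210/78921) = 11236 - 14562935735/78921 = -13676179379/78921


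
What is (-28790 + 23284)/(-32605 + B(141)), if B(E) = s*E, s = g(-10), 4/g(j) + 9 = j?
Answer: 104614/620059 ≈ 0.16872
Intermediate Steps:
g(j) = 4/(-9 + j)
s = -4/19 (s = 4/(-9 - 10) = 4/(-19) = 4*(-1/19) = -4/19 ≈ -0.21053)
B(E) = -4*E/19
(-28790 + 23284)/(-32605 + B(141)) = (-28790 + 23284)/(-32605 - 4/19*141) = -5506/(-32605 - 564/19) = -5506/(-620059/19) = -5506*(-19/620059) = 104614/620059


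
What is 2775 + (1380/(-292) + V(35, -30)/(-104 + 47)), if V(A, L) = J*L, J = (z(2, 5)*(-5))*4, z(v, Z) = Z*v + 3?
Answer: 3652570/1387 ≈ 2633.4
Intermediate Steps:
z(v, Z) = 3 + Z*v
J = -260 (J = ((3 + 5*2)*(-5))*4 = ((3 + 10)*(-5))*4 = (13*(-5))*4 = -65*4 = -260)
V(A, L) = -260*L
2775 + (1380/(-292) + V(35, -30)/(-104 + 47)) = 2775 + (1380/(-292) + (-260*(-30))/(-104 + 47)) = 2775 + (1380*(-1/292) + 7800/(-57)) = 2775 + (-345/73 + 7800*(-1/57)) = 2775 + (-345/73 - 2600/19) = 2775 - 196355/1387 = 3652570/1387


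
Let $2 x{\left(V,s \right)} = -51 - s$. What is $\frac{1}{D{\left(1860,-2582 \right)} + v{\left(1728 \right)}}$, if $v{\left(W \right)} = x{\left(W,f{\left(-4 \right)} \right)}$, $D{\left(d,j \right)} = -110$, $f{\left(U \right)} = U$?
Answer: $- \frac{2}{267} \approx -0.0074906$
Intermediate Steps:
$x{\left(V,s \right)} = - \frac{51}{2} - \frac{s}{2}$ ($x{\left(V,s \right)} = \frac{-51 - s}{2} = - \frac{51}{2} - \frac{s}{2}$)
$v{\left(W \right)} = - \frac{47}{2}$ ($v{\left(W \right)} = - \frac{51}{2} - -2 = - \frac{51}{2} + 2 = - \frac{47}{2}$)
$\frac{1}{D{\left(1860,-2582 \right)} + v{\left(1728 \right)}} = \frac{1}{-110 - \frac{47}{2}} = \frac{1}{- \frac{267}{2}} = - \frac{2}{267}$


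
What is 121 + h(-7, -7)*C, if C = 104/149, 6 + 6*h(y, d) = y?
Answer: 53411/447 ≈ 119.49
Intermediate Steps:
h(y, d) = -1 + y/6
C = 104/149 (C = 104*(1/149) = 104/149 ≈ 0.69799)
121 + h(-7, -7)*C = 121 + (-1 + (⅙)*(-7))*(104/149) = 121 + (-1 - 7/6)*(104/149) = 121 - 13/6*104/149 = 121 - 676/447 = 53411/447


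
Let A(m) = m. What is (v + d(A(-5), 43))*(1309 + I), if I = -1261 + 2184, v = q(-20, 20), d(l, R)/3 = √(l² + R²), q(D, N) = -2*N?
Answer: -89280 + 6696*√1874 ≈ 2.0059e+5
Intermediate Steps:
d(l, R) = 3*√(R² + l²) (d(l, R) = 3*√(l² + R²) = 3*√(R² + l²))
v = -40 (v = -2*20 = -40)
I = 923
(v + d(A(-5), 43))*(1309 + I) = (-40 + 3*√(43² + (-5)²))*(1309 + 923) = (-40 + 3*√(1849 + 25))*2232 = (-40 + 3*√1874)*2232 = -89280 + 6696*√1874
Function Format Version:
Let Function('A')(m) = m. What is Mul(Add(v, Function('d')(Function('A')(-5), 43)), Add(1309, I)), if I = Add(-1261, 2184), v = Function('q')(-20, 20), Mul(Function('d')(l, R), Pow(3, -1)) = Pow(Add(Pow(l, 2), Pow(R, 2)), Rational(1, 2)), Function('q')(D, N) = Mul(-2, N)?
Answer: Add(-89280, Mul(6696, Pow(1874, Rational(1, 2)))) ≈ 2.0059e+5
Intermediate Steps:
Function('d')(l, R) = Mul(3, Pow(Add(Pow(R, 2), Pow(l, 2)), Rational(1, 2))) (Function('d')(l, R) = Mul(3, Pow(Add(Pow(l, 2), Pow(R, 2)), Rational(1, 2))) = Mul(3, Pow(Add(Pow(R, 2), Pow(l, 2)), Rational(1, 2))))
v = -40 (v = Mul(-2, 20) = -40)
I = 923
Mul(Add(v, Function('d')(Function('A')(-5), 43)), Add(1309, I)) = Mul(Add(-40, Mul(3, Pow(Add(Pow(43, 2), Pow(-5, 2)), Rational(1, 2)))), Add(1309, 923)) = Mul(Add(-40, Mul(3, Pow(Add(1849, 25), Rational(1, 2)))), 2232) = Mul(Add(-40, Mul(3, Pow(1874, Rational(1, 2)))), 2232) = Add(-89280, Mul(6696, Pow(1874, Rational(1, 2))))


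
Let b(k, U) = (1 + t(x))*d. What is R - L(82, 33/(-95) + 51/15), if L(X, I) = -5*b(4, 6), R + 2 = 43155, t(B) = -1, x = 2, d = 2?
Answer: 43153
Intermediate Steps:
R = 43153 (R = -2 + 43155 = 43153)
b(k, U) = 0 (b(k, U) = (1 - 1)*2 = 0*2 = 0)
L(X, I) = 0 (L(X, I) = -5*0 = 0)
R - L(82, 33/(-95) + 51/15) = 43153 - 1*0 = 43153 + 0 = 43153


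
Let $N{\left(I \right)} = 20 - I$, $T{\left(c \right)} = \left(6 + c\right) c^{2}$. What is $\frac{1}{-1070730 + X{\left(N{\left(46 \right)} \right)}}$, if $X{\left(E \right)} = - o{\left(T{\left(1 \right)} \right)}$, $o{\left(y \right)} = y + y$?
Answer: $- \frac{1}{1070744} \approx -9.3393 \cdot 10^{-7}$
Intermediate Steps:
$T{\left(c \right)} = c^{2} \left(6 + c\right)$
$o{\left(y \right)} = 2 y$
$X{\left(E \right)} = -14$ ($X{\left(E \right)} = - 2 \cdot 1^{2} \left(6 + 1\right) = - 2 \cdot 1 \cdot 7 = - 2 \cdot 7 = \left(-1\right) 14 = -14$)
$\frac{1}{-1070730 + X{\left(N{\left(46 \right)} \right)}} = \frac{1}{-1070730 - 14} = \frac{1}{-1070744} = - \frac{1}{1070744}$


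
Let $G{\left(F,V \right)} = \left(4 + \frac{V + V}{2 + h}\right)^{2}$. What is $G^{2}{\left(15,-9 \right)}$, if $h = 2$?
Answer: $\frac{1}{16} \approx 0.0625$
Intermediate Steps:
$G{\left(F,V \right)} = \left(4 + \frac{V}{2}\right)^{2}$ ($G{\left(F,V \right)} = \left(4 + \frac{V + V}{2 + 2}\right)^{2} = \left(4 + \frac{2 V}{4}\right)^{2} = \left(4 + 2 V \frac{1}{4}\right)^{2} = \left(4 + \frac{V}{2}\right)^{2}$)
$G^{2}{\left(15,-9 \right)} = \left(\frac{\left(8 - 9\right)^{2}}{4}\right)^{2} = \left(\frac{\left(-1\right)^{2}}{4}\right)^{2} = \left(\frac{1}{4} \cdot 1\right)^{2} = \left(\frac{1}{4}\right)^{2} = \frac{1}{16}$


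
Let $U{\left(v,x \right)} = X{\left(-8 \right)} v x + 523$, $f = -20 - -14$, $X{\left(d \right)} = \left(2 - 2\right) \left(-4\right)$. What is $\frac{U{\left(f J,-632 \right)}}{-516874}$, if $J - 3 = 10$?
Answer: $- \frac{523}{516874} \approx -0.0010119$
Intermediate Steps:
$X{\left(d \right)} = 0$ ($X{\left(d \right)} = 0 \left(-4\right) = 0$)
$J = 13$ ($J = 3 + 10 = 13$)
$f = -6$ ($f = -20 + 14 = -6$)
$U{\left(v,x \right)} = 523$ ($U{\left(v,x \right)} = 0 v x + 523 = 0 x + 523 = 0 + 523 = 523$)
$\frac{U{\left(f J,-632 \right)}}{-516874} = \frac{523}{-516874} = 523 \left(- \frac{1}{516874}\right) = - \frac{523}{516874}$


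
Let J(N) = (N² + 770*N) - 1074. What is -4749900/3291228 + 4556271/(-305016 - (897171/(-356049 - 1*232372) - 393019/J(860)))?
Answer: -1129486749607361694155329/68950612395459862466379 ≈ -16.381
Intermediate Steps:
J(N) = -1074 + N² + 770*N
-4749900/3291228 + 4556271/(-305016 - (897171/(-356049 - 1*232372) - 393019/J(860))) = -4749900/3291228 + 4556271/(-305016 - (897171/(-356049 - 1*232372) - 393019/(-1074 + 860² + 770*860))) = -4749900*1/3291228 + 4556271/(-305016 - (897171/(-356049 - 232372) - 393019/(-1074 + 739600 + 662200))) = -395825/274269 + 4556271/(-305016 - (897171/(-588421) - 393019/1400726)) = -395825/274269 + 4556271/(-305016 - (897171*(-1/588421) - 393019*1/1400726)) = -395825/274269 + 4556271/(-305016 - (-897171/588421 - 393019/1400726)) = -395825/274269 + 4556271/(-305016 - 1*(-1487951379145/824216593646)) = -395825/274269 + 4556271/(-305016 + 1487951379145/824216593646) = -395825/274269 + 4556271/(-251397760576149191/824216593646) = -395825/274269 + 4556271*(-824216593646/251397760576149191) = -395825/274269 - 3755354163348054066/251397760576149191 = -1129486749607361694155329/68950612395459862466379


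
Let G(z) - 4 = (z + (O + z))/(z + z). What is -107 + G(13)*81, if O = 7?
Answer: 8315/26 ≈ 319.81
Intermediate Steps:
G(z) = 4 + (7 + 2*z)/(2*z) (G(z) = 4 + (z + (7 + z))/(z + z) = 4 + (7 + 2*z)/((2*z)) = 4 + (7 + 2*z)*(1/(2*z)) = 4 + (7 + 2*z)/(2*z))
-107 + G(13)*81 = -107 + (5 + (7/2)/13)*81 = -107 + (5 + (7/2)*(1/13))*81 = -107 + (5 + 7/26)*81 = -107 + (137/26)*81 = -107 + 11097/26 = 8315/26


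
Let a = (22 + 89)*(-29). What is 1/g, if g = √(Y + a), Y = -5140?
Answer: -I*√8359/8359 ≈ -0.010938*I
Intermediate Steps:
a = -3219 (a = 111*(-29) = -3219)
g = I*√8359 (g = √(-5140 - 3219) = √(-8359) = I*√8359 ≈ 91.428*I)
1/g = 1/(I*√8359) = -I*√8359/8359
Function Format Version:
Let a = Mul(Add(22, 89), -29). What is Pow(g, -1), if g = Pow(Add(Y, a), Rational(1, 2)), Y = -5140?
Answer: Mul(Rational(-1, 8359), I, Pow(8359, Rational(1, 2))) ≈ Mul(-0.010938, I)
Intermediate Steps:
a = -3219 (a = Mul(111, -29) = -3219)
g = Mul(I, Pow(8359, Rational(1, 2))) (g = Pow(Add(-5140, -3219), Rational(1, 2)) = Pow(-8359, Rational(1, 2)) = Mul(I, Pow(8359, Rational(1, 2))) ≈ Mul(91.428, I))
Pow(g, -1) = Pow(Mul(I, Pow(8359, Rational(1, 2))), -1) = Mul(Rational(-1, 8359), I, Pow(8359, Rational(1, 2)))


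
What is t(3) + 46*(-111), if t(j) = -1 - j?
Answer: -5110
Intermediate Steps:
t(3) + 46*(-111) = (-1 - 1*3) + 46*(-111) = (-1 - 3) - 5106 = -4 - 5106 = -5110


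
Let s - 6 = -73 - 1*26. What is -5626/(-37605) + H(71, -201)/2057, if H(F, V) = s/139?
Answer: 1605105533/10752134415 ≈ 0.14928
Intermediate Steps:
s = -93 (s = 6 + (-73 - 1*26) = 6 + (-73 - 26) = 6 - 99 = -93)
H(F, V) = -93/139
-5626/(-37605) + H(71, -201)/2057 = -5626/(-37605) - 93/139/2057 = -5626*(-1/37605) - 93/139*1/2057 = 5626/37605 - 93/285923 = 1605105533/10752134415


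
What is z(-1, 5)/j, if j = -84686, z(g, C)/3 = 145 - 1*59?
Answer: -129/42343 ≈ -0.0030465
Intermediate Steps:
z(g, C) = 258 (z(g, C) = 3*(145 - 1*59) = 3*(145 - 59) = 3*86 = 258)
z(-1, 5)/j = 258/(-84686) = 258*(-1/84686) = -129/42343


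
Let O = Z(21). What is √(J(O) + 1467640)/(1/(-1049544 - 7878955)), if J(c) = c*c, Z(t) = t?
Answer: -8928499*√1468081 ≈ -1.0818e+10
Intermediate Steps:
O = 21
J(c) = c²
√(J(O) + 1467640)/(1/(-1049544 - 7878955)) = √(21² + 1467640)/(1/(-1049544 - 7878955)) = √(441 + 1467640)/(1/(-8928499)) = √1468081/(-1/8928499) = √1468081*(-8928499) = -8928499*√1468081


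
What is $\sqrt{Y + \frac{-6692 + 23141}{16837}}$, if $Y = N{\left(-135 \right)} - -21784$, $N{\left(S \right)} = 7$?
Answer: $\frac{2 \sqrt{1544422298723}}{16837} \approx 147.62$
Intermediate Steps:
$Y = 21791$ ($Y = 7 - -21784 = 7 + 21784 = 21791$)
$\sqrt{Y + \frac{-6692 + 23141}{16837}} = \sqrt{21791 + \frac{-6692 + 23141}{16837}} = \sqrt{21791 + 16449 \cdot \frac{1}{16837}} = \sqrt{21791 + \frac{16449}{16837}} = \sqrt{\frac{366911516}{16837}} = \frac{2 \sqrt{1544422298723}}{16837}$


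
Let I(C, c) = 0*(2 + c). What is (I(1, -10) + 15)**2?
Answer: 225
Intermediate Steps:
I(C, c) = 0
(I(1, -10) + 15)**2 = (0 + 15)**2 = 15**2 = 225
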